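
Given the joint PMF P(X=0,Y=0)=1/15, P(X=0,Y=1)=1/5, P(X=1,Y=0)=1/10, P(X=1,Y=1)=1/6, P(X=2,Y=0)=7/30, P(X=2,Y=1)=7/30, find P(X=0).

P(X=0) = P(X=0,Y=0) + P(X=0,Y=1)
= 1/15 + 1/5
= 4/15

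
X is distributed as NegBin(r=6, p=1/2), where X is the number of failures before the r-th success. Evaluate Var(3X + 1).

For X ~ NegBin(r=6, p=1/2), where X is the number of failures before the r-th success:
Var(X) = 12
Var(3X + 1) = (3)² × Var(X) = 9 × 12 = 108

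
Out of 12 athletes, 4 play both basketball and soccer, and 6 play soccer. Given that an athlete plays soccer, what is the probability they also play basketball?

P(A ∩ B) = 4/12 = 1/3
P(B) = 6/12 = 1/2
P(A|B) = P(A ∩ B) / P(B) = (1/3) / (1/2) = 2/3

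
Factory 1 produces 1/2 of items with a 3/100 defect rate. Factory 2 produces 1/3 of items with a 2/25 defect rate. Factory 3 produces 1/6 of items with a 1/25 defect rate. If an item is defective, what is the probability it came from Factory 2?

Using Bayes' theorem:
P(F1) = 1/2, P(D|F1) = 3/100
P(F2) = 1/3, P(D|F2) = 2/25
P(F3) = 1/6, P(D|F3) = 1/25
P(D) = P(D|F1)P(F1) + P(D|F2)P(F2) + P(D|F3)P(F3)
     = \frac{29}{600}
P(F2|D) = P(D|F2)P(F2) / P(D)
= \frac{16}{29}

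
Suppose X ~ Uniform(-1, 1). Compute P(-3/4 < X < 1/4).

P(-3/4 < X < 1/4) = ∫_{-3/4}^{1/4} f(x) dx
where f(x) = \frac{1}{2}
= \frac{1}{2}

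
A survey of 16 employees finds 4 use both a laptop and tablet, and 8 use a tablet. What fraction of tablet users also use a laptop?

P(A ∩ B) = 4/16 = 1/4
P(B) = 8/16 = 1/2
P(A|B) = P(A ∩ B) / P(B) = (1/4) / (1/2) = 1/2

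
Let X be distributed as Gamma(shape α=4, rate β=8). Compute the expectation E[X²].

Using the identity E[X²] = Var(X) + (E[X])²:
E[X] = \frac{1}{2}
Var(X) = \frac{1}{16}
E[X²] = \frac{1}{16} + (\frac{1}{2})²
= \frac{5}{16}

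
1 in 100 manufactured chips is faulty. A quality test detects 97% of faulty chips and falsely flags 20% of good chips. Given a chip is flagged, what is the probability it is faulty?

Let D = the rare event, + = positive/flagged.
P(D) = 1/100
P(+|D) = 97/100
P(+|D') = 20/100 = 1/5
P(+) = P(+|D)P(D) + P(+|D')P(D')
     = \frac{97}{100} × \frac{1}{100} + \frac{1}{5} × \frac{99}{100}
     = \frac{2077}{10000}
P(D|+) = P(+|D)P(D)/P(+) = \frac{97}{2077}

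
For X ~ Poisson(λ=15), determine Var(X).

For X ~ Poisson(λ=15):
Var(X) = 15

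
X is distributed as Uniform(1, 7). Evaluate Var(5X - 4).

For X ~ Uniform(1, 7):
Var(X) = 3
Var(5X - 4) = (5)² × Var(X) = 25 × 3 = 75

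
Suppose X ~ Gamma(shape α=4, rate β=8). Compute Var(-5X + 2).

For X ~ Gamma(shape α=4, rate β=8):
Var(X) = \frac{1}{16}
Var(-5X + 2) = (-5)² × Var(X) = 25 × \frac{1}{16} = \frac{25}{16}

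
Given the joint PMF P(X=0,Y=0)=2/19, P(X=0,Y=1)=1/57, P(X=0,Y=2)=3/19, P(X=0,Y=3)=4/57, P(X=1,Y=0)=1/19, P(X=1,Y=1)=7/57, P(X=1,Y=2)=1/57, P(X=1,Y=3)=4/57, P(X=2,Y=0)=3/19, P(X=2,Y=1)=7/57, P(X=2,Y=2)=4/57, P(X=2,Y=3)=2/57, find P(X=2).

P(X=2) = P(X=2,Y=0) + P(X=2,Y=1) + P(X=2,Y=2) + P(X=2,Y=3)
= 3/19 + 7/57 + 4/57 + 2/57
= 22/57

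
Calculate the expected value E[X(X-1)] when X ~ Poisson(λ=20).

E[X(X-1)] = E[X² - X] = E[X²] - E[X]
E[X] = 20
E[X²] = Var(X) + (E[X])² = 20 + (20)² = 420
E[X(X-1)] = 420 - 20 = 400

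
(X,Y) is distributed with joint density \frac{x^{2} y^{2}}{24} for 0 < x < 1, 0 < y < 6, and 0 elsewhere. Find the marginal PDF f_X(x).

f_X(x) = ∫_0^6 f(x,y) dy
= ∫_0^6 \frac{x^{2} y^{2}}{24} dy
= 3 x^{2} for 0 < x < 1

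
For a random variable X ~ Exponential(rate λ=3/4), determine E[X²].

Using the identity E[X²] = Var(X) + (E[X])²:
E[X] = \frac{4}{3}
Var(X) = \frac{16}{9}
E[X²] = \frac{16}{9} + (\frac{4}{3})²
= \frac{32}{9}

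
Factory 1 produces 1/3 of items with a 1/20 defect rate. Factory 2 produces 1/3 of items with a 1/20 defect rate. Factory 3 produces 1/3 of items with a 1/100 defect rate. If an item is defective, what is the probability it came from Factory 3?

Using Bayes' theorem:
P(F1) = 1/3, P(D|F1) = 1/20
P(F2) = 1/3, P(D|F2) = 1/20
P(F3) = 1/3, P(D|F3) = 1/100
P(D) = P(D|F1)P(F1) + P(D|F2)P(F2) + P(D|F3)P(F3)
     = \frac{11}{300}
P(F3|D) = P(D|F3)P(F3) / P(D)
= \frac{1}{11}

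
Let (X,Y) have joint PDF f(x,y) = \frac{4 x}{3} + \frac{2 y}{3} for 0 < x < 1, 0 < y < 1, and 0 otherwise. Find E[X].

E[X] = ∫_0^1 ∫_0^1 x × f(x,y) dy dx
= ∫_0^1 ∫_0^1 x × (\frac{4 x}{3} + \frac{2 y}{3}) dy dx
= \frac{11}{18}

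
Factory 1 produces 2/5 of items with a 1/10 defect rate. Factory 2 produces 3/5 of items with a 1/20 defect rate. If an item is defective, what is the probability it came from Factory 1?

Using Bayes' theorem:
P(F1) = 2/5, P(D|F1) = 1/10
P(F2) = 3/5, P(D|F2) = 1/20
P(D) = P(D|F1)P(F1) + P(D|F2)P(F2)
     = \frac{7}{100}
P(F1|D) = P(D|F1)P(F1) / P(D)
= \frac{4}{7}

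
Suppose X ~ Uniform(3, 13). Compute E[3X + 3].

For X ~ Uniform(3, 13):
E[X] = 8
E[3X + 3] = 3 × E[X] + 3 = 27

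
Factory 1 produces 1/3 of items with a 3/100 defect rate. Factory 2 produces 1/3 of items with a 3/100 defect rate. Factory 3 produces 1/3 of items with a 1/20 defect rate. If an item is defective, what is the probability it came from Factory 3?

Using Bayes' theorem:
P(F1) = 1/3, P(D|F1) = 3/100
P(F2) = 1/3, P(D|F2) = 3/100
P(F3) = 1/3, P(D|F3) = 1/20
P(D) = P(D|F1)P(F1) + P(D|F2)P(F2) + P(D|F3)P(F3)
     = \frac{11}{300}
P(F3|D) = P(D|F3)P(F3) / P(D)
= \frac{5}{11}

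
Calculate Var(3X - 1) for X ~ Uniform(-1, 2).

For X ~ Uniform(-1, 2):
Var(X) = \frac{3}{4}
Var(3X - 1) = (3)² × Var(X) = 9 × \frac{3}{4} = \frac{27}{4}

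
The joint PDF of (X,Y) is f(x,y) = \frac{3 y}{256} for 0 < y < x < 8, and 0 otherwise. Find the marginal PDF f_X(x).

f_X(x) = ∫_0^x \frac{3 y}{256} dy = \frac{3 x^{2}}{512}
for 0 < x < 8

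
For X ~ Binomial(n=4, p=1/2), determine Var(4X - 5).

For X ~ Binomial(n=4, p=1/2):
Var(X) = 1
Var(4X - 5) = (4)² × Var(X) = 16 × 1 = 16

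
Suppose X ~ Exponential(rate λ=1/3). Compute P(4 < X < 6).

P(4 < X < 6) = ∫_{4}^{6} f(x) dx
where f(x) = \frac{e^{- \frac{x}{3}}}{3}
= - \frac{1}{e^{2}} + e^{- \frac{4}{3}}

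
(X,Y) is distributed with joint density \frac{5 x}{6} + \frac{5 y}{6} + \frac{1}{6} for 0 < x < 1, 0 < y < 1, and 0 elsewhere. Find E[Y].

E[Y] = ∫_0^1 ∫_0^1 y × f(x,y) dx dy
= \frac{41}{72}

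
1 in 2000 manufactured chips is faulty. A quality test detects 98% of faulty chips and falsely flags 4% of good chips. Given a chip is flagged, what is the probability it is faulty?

Let D = the rare event, + = positive/flagged.
P(D) = 1/2000
P(+|D) = 98/100 = 49/50
P(+|D') = 4/100 = 1/25
P(+) = P(+|D)P(D) + P(+|D')P(D')
     = \frac{49}{50} × \frac{1}{2000} + \frac{1}{25} × \frac{1999}{2000}
     = \frac{4047}{100000}
P(D|+) = P(+|D)P(D)/P(+) = \frac{49}{4047}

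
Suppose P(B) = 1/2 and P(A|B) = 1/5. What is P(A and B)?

By definition, P(A|B) = P(A ∩ B) / P(B)
So P(A ∩ B) = P(A|B) × P(B)
= 1/5 × 1/2
= 1/10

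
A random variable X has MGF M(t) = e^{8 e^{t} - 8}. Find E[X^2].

To find E[X^2], compute M^(2)(0):
M^(1)(t) = 8 e^{t} e^{8 e^{t} - 8}
M^(2)(t) = 64 e^{2 t} e^{8 e^{t} - 8} + 8 e^{t} e^{8 e^{t} - 8}
M^(2)(0) = 72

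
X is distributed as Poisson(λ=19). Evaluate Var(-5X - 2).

For X ~ Poisson(λ=19):
Var(X) = 19
Var(-5X - 2) = (-5)² × Var(X) = 25 × 19 = 475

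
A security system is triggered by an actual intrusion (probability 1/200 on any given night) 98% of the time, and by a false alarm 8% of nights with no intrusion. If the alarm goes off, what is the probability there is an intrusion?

Let D = the rare event, + = positive/flagged.
P(D) = 1/200
P(+|D) = 98/100 = 49/50
P(+|D') = 8/100 = 2/25
P(+) = P(+|D)P(D) + P(+|D')P(D')
     = \frac{49}{50} × \frac{1}{200} + \frac{2}{25} × \frac{199}{200}
     = \frac{169}{2000}
P(D|+) = P(+|D)P(D)/P(+) = \frac{49}{845}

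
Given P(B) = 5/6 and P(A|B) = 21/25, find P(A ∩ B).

By definition, P(A|B) = P(A ∩ B) / P(B)
So P(A ∩ B) = P(A|B) × P(B)
= 21/25 × 5/6
= 7/10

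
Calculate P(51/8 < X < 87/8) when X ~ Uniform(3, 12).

P(51/8 < X < 87/8) = ∫_{51/8}^{87/8} f(x) dx
where f(x) = \frac{1}{9}
= \frac{1}{2}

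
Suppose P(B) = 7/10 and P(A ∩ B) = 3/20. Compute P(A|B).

P(A|B) = P(A ∩ B) / P(B)
= (3/20) / (7/10)
= 3/14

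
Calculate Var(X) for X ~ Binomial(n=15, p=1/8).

For X ~ Binomial(n=15, p=1/8):
Var(X) = \frac{105}{64}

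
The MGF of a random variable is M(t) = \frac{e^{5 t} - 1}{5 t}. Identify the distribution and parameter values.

The MGF M(t) = \frac{e^{5 t} - 1}{5 t} is the standard form for the Uniform distribution.
Comparing with the known MGF formula identifies: Uniform(0, 5)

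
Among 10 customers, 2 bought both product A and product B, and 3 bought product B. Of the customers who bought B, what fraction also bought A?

P(A ∩ B) = 2/10 = 1/5
P(B) = 3/10
P(A|B) = P(A ∩ B) / P(B) = (1/5) / (3/10) = 2/3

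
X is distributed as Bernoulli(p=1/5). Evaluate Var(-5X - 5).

For X ~ Bernoulli(p=1/5):
Var(X) = \frac{4}{25}
Var(-5X - 5) = (-5)² × Var(X) = 25 × \frac{4}{25} = 4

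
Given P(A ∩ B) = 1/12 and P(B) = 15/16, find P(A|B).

P(A|B) = P(A ∩ B) / P(B)
= (1/12) / (15/16)
= 4/45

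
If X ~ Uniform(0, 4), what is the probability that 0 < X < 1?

P(0 < X < 1) = ∫_{0}^{1} f(x) dx
where f(x) = \frac{1}{4}
= \frac{1}{4}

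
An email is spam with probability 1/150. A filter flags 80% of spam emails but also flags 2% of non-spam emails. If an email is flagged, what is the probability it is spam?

Let D = the rare event, + = positive/flagged.
P(D) = 1/150
P(+|D) = 80/100 = 4/5
P(+|D') = 2/100 = 1/50
P(+) = P(+|D)P(D) + P(+|D')P(D')
     = \frac{4}{5} × \frac{1}{150} + \frac{1}{50} × \frac{149}{150}
     = \frac{63}{2500}
P(D|+) = P(+|D)P(D)/P(+) = \frac{40}{189}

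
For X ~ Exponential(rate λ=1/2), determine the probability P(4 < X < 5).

P(4 < X < 5) = ∫_{4}^{5} f(x) dx
where f(x) = \frac{e^{- \frac{x}{2}}}{2}
= - \frac{1}{e^{\frac{5}{2}}} + e^{-2}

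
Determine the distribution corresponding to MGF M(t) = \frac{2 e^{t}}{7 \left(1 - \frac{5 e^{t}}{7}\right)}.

The MGF M(t) = \frac{2 e^{t}}{7 \left(1 - \frac{5 e^{t}}{7}\right)} is the standard form for the Geometric distribution.
Comparing with the known MGF formula identifies: Geometric(p=2/7), X = trial number of first success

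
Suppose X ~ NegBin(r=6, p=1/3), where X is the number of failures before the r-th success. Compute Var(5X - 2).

For X ~ NegBin(r=6, p=1/3), where X is the number of failures before the r-th success:
Var(X) = 36
Var(5X - 2) = (5)² × Var(X) = 25 × 36 = 900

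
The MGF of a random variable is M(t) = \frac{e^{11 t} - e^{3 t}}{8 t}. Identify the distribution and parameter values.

The MGF M(t) = \frac{e^{11 t} - e^{3 t}}{8 t} is the standard form for the Uniform distribution.
Comparing with the known MGF formula identifies: Uniform(3, 11)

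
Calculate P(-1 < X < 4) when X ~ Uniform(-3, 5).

P(-1 < X < 4) = ∫_{-1}^{4} f(x) dx
where f(x) = \frac{1}{8}
= \frac{5}{8}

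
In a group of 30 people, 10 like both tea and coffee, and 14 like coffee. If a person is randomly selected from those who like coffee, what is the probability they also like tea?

P(A ∩ B) = 10/30 = 1/3
P(B) = 14/30 = 7/15
P(A|B) = P(A ∩ B) / P(B) = (1/3) / (7/15) = 5/7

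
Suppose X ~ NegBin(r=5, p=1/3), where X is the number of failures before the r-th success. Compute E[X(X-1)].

E[X(X-1)] = E[X² - X] = E[X²] - E[X]
E[X] = 10
E[X²] = Var(X) + (E[X])² = 30 + (10)² = 130
E[X(X-1)] = 130 - 10 = 120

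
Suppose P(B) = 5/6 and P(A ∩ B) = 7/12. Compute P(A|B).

P(A|B) = P(A ∩ B) / P(B)
= (7/12) / (5/6)
= 7/10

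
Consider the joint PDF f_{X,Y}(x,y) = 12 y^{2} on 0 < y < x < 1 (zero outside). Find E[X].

f_X(x) = ∫_0^x 12 y^{2} dy = 4 x^{3}
E[X] = ∫_0^1 x × (4 x^{3}) dx = \frac{4}{5}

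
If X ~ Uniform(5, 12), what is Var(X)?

For X ~ Uniform(5, 12):
Var(X) = \frac{49}{12}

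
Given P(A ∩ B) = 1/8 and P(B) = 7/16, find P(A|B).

P(A|B) = P(A ∩ B) / P(B)
= (1/8) / (7/16)
= 2/7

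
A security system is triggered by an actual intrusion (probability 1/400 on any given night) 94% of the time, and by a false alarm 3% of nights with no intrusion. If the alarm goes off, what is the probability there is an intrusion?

Let D = the rare event, + = positive/flagged.
P(D) = 1/400
P(+|D) = 94/100 = 47/50
P(+|D') = 3/100
P(+) = P(+|D)P(D) + P(+|D')P(D')
     = \frac{47}{50} × \frac{1}{400} + \frac{3}{100} × \frac{399}{400}
     = \frac{1291}{40000}
P(D|+) = P(+|D)P(D)/P(+) = \frac{94}{1291}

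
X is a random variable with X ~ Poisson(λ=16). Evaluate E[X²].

Using the identity E[X²] = Var(X) + (E[X])²:
E[X] = 16
Var(X) = 16
E[X²] = 16 + (16)²
= 272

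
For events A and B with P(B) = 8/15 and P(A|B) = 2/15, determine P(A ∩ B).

By definition, P(A|B) = P(A ∩ B) / P(B)
So P(A ∩ B) = P(A|B) × P(B)
= 2/15 × 8/15
= 16/225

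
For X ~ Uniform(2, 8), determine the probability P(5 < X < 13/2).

P(5 < X < 13/2) = ∫_{5}^{13/2} f(x) dx
where f(x) = \frac{1}{6}
= \frac{1}{4}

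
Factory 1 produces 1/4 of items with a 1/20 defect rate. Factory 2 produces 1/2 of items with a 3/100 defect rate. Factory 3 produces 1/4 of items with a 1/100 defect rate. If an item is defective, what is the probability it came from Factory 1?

Using Bayes' theorem:
P(F1) = 1/4, P(D|F1) = 1/20
P(F2) = 1/2, P(D|F2) = 3/100
P(F3) = 1/4, P(D|F3) = 1/100
P(D) = P(D|F1)P(F1) + P(D|F2)P(F2) + P(D|F3)P(F3)
     = \frac{3}{100}
P(F1|D) = P(D|F1)P(F1) / P(D)
= \frac{5}{12}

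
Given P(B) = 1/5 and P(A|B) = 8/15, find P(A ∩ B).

By definition, P(A|B) = P(A ∩ B) / P(B)
So P(A ∩ B) = P(A|B) × P(B)
= 8/15 × 1/5
= 8/75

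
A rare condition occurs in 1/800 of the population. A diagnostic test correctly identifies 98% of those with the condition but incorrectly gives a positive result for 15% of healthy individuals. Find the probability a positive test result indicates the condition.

Let D = the rare event, + = positive/flagged.
P(D) = 1/800
P(+|D) = 98/100 = 49/50
P(+|D') = 15/100 = 3/20
P(+) = P(+|D)P(D) + P(+|D')P(D')
     = \frac{49}{50} × \frac{1}{800} + \frac{3}{20} × \frac{799}{800}
     = \frac{12083}{80000}
P(D|+) = P(+|D)P(D)/P(+) = \frac{98}{12083}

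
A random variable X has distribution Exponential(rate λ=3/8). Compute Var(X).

For X ~ Exponential(rate λ=3/8):
Var(X) = \frac{64}{9}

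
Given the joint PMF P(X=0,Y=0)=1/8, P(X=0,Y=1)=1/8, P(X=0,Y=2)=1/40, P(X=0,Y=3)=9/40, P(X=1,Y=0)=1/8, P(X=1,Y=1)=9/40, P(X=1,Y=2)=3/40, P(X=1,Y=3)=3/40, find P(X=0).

P(X=0) = P(X=0,Y=0) + P(X=0,Y=1) + P(X=0,Y=2) + P(X=0,Y=3)
= 1/8 + 1/8 + 1/40 + 9/40
= 1/2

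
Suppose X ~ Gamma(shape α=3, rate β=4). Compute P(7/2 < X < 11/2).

P(7/2 < X < 11/2) = ∫_{7/2}^{11/2} f(x) dx
where f(x) = 32 x^{2} e^{- 4 x}
= \frac{-265 + 113 e^{8}}{e^{22}}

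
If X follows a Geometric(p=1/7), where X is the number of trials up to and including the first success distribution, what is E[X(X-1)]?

E[X(X-1)] = E[X² - X] = E[X²] - E[X]
E[X] = 7
E[X²] = Var(X) + (E[X])² = 42 + (7)² = 91
E[X(X-1)] = 91 - 7 = 84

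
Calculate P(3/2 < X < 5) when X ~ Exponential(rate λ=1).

P(3/2 < X < 5) = ∫_{3/2}^{5} f(x) dx
where f(x) = e^{- x}
= - \frac{1}{e^{5}} + e^{- \frac{3}{2}}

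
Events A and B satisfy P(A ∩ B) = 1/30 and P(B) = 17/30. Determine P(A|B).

P(A|B) = P(A ∩ B) / P(B)
= (1/30) / (17/30)
= 1/17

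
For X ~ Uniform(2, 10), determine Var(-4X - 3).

For X ~ Uniform(2, 10):
Var(X) = \frac{16}{3}
Var(-4X - 3) = (-4)² × Var(X) = 16 × \frac{16}{3} = \frac{256}{3}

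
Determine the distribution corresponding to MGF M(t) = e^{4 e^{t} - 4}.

The MGF M(t) = e^{4 e^{t} - 4} is the standard form for the Poisson distribution.
Comparing with the known MGF formula identifies: Poisson(λ=4)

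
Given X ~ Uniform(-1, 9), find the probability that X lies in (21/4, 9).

P(21/4 < X < 9) = ∫_{21/4}^{9} f(x) dx
where f(x) = \frac{1}{10}
= \frac{3}{8}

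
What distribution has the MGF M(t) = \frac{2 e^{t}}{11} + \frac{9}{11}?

The MGF M(t) = \frac{2 e^{t}}{11} + \frac{9}{11} is the standard form for the Bernoulli distribution.
Comparing with the known MGF formula identifies: Bernoulli(p=2/11)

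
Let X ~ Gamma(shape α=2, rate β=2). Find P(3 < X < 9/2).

P(3 < X < 9/2) = ∫_{3}^{9/2} f(x) dx
where f(x) = 4 x e^{- 2 x}
= \frac{-10 + 7 e^{3}}{e^{9}}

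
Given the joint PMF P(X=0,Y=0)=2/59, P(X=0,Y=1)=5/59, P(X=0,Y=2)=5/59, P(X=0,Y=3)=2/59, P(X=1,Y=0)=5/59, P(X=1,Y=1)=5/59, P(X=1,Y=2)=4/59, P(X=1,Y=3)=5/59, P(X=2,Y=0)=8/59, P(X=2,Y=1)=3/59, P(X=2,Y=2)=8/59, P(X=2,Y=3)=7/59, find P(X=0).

P(X=0) = P(X=0,Y=0) + P(X=0,Y=1) + P(X=0,Y=2) + P(X=0,Y=3)
= 2/59 + 5/59 + 5/59 + 2/59
= 14/59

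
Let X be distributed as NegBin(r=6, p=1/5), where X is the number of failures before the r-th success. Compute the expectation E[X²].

Using the identity E[X²] = Var(X) + (E[X])²:
E[X] = 24
Var(X) = 120
E[X²] = 120 + (24)²
= 696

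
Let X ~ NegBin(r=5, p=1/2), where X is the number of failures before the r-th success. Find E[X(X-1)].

E[X(X-1)] = E[X² - X] = E[X²] - E[X]
E[X] = 5
E[X²] = Var(X) + (E[X])² = 10 + (5)² = 35
E[X(X-1)] = 35 - 5 = 30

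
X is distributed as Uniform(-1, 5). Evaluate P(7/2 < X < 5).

P(7/2 < X < 5) = ∫_{7/2}^{5} f(x) dx
where f(x) = \frac{1}{6}
= \frac{1}{4}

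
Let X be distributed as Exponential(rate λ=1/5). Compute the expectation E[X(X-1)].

E[X(X-1)] = E[X² - X] = E[X²] - E[X]
E[X] = 5
E[X²] = Var(X) + (E[X])² = 25 + (5)² = 50
E[X(X-1)] = 50 - 5 = 45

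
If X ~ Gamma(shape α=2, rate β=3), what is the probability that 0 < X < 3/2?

P(0 < X < 3/2) = ∫_{0}^{3/2} f(x) dx
where f(x) = 9 x e^{- 3 x}
= 1 - \frac{11}{2 e^{\frac{9}{2}}}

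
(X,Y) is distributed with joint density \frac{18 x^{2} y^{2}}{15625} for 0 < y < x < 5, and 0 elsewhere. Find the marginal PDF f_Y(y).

f_Y(y) = ∫_y^5 \frac{18 x^{2} y^{2}}{15625} dx = \frac{6 y^{2} \left(125 - y^{3}\right)}{15625}
for 0 < y < 5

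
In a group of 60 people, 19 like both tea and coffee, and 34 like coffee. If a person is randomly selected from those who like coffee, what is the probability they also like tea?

P(A ∩ B) = 19/60
P(B) = 34/60 = 17/30
P(A|B) = P(A ∩ B) / P(B) = (19/60) / (17/30) = 19/34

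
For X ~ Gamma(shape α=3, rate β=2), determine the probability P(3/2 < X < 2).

P(3/2 < X < 2) = ∫_{3/2}^{2} f(x) dx
where f(x) = 4 x^{2} e^{- 2 x}
= \frac{-26 + 17 e}{2 e^{4}}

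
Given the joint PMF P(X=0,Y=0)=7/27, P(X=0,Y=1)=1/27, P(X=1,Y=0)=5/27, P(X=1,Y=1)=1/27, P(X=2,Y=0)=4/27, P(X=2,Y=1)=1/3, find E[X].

First find marginal of X:
P(X=0) = 8/27
P(X=1) = 2/9
P(X=2) = 13/27
E[X] = 0 × 8/27 + 1 × 2/9 + 2 × 13/27 = 32/27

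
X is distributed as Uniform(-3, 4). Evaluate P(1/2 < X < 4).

P(1/2 < X < 4) = ∫_{1/2}^{4} f(x) dx
where f(x) = \frac{1}{7}
= \frac{1}{2}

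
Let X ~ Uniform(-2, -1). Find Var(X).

For X ~ Uniform(-2, -1):
Var(X) = \frac{1}{12}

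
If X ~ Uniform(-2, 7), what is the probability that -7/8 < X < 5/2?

P(-7/8 < X < 5/2) = ∫_{-7/8}^{5/2} f(x) dx
where f(x) = \frac{1}{9}
= \frac{3}{8}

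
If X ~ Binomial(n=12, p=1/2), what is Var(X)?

For X ~ Binomial(n=12, p=1/2):
Var(X) = 3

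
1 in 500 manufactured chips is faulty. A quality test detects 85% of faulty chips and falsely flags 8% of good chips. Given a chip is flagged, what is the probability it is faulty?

Let D = the rare event, + = positive/flagged.
P(D) = 1/500
P(+|D) = 85/100 = 17/20
P(+|D') = 8/100 = 2/25
P(+) = P(+|D)P(D) + P(+|D')P(D')
     = \frac{17}{20} × \frac{1}{500} + \frac{2}{25} × \frac{499}{500}
     = \frac{4077}{50000}
P(D|+) = P(+|D)P(D)/P(+) = \frac{85}{4077}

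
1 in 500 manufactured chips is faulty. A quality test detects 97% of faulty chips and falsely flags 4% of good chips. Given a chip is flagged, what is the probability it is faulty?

Let D = the rare event, + = positive/flagged.
P(D) = 1/500
P(+|D) = 97/100
P(+|D') = 4/100 = 1/25
P(+) = P(+|D)P(D) + P(+|D')P(D')
     = \frac{97}{100} × \frac{1}{500} + \frac{1}{25} × \frac{499}{500}
     = \frac{2093}{50000}
P(D|+) = P(+|D)P(D)/P(+) = \frac{97}{2093}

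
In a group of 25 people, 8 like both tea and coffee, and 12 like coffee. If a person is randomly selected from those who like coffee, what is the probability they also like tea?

P(A ∩ B) = 8/25
P(B) = 12/25
P(A|B) = P(A ∩ B) / P(B) = (8/25) / (12/25) = 2/3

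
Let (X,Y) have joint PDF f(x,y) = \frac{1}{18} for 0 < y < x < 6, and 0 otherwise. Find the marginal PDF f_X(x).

f_X(x) = ∫_0^x \frac{1}{18} dy = \frac{x}{18}
for 0 < x < 6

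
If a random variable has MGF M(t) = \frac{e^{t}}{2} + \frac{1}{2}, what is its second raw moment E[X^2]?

To find E[X^2], compute M^(2)(0):
M^(1)(t) = \frac{e^{t}}{2}
M^(2)(t) = \frac{e^{t}}{2}
M^(2)(0) = \frac{1}{2}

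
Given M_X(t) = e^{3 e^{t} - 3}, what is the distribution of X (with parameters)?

The MGF M(t) = e^{3 e^{t} - 3} is the standard form for the Poisson distribution.
Comparing with the known MGF formula identifies: Poisson(λ=3)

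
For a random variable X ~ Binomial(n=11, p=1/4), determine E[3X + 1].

For X ~ Binomial(n=11, p=1/4):
E[X] = \frac{11}{4}
E[3X + 1] = 3 × E[X] + 1 = \frac{37}{4}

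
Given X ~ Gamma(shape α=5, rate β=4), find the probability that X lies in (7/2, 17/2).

P(7/2 < X < 17/2) = ∫_{7/2}^{17/2} f(x) dx
where f(x) = \frac{128 x^{4} e^{- 4 x}}{3}
= \frac{-188533 + 6513 e^{20}}{3 e^{34}}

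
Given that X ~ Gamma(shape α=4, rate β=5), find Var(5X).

For X ~ Gamma(shape α=4, rate β=5):
Var(X) = \frac{4}{25}
Var(5X) = (5)² × Var(X) = 25 × \frac{4}{25} = 4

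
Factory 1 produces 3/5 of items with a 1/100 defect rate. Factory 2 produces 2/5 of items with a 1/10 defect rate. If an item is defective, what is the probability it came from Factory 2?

Using Bayes' theorem:
P(F1) = 3/5, P(D|F1) = 1/100
P(F2) = 2/5, P(D|F2) = 1/10
P(D) = P(D|F1)P(F1) + P(D|F2)P(F2)
     = \frac{23}{500}
P(F2|D) = P(D|F2)P(F2) / P(D)
= \frac{20}{23}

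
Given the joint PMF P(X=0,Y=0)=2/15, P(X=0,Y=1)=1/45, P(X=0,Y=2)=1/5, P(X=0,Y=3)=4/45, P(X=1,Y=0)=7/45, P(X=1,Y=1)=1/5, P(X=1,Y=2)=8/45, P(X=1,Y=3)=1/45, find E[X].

First find marginal of X:
P(X=0) = 4/9
P(X=1) = 5/9
E[X] = 0 × 4/9 + 1 × 5/9 = 5/9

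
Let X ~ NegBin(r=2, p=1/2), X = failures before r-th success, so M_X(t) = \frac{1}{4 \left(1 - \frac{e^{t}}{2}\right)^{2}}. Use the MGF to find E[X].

To find E[X], compute M^(1)(0):
M^(1)(t) = \frac{e^{t}}{4 \left(1 - \frac{e^{t}}{2}\right)^{3}}
M^(1)(0) = 2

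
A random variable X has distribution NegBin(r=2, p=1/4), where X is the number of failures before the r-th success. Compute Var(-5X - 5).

For X ~ NegBin(r=2, p=1/4), where X is the number of failures before the r-th success:
Var(X) = 24
Var(-5X - 5) = (-5)² × Var(X) = 25 × 24 = 600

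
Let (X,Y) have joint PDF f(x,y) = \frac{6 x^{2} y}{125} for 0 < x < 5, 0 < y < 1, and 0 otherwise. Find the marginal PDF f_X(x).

f_X(x) = ∫_0^1 f(x,y) dy
= ∫_0^1 \frac{6 x^{2} y}{125} dy
= \frac{3 x^{2}}{125} for 0 < x < 5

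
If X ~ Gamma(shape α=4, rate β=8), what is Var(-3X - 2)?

For X ~ Gamma(shape α=4, rate β=8):
Var(X) = \frac{1}{16}
Var(-3X - 2) = (-3)² × Var(X) = 9 × \frac{1}{16} = \frac{9}{16}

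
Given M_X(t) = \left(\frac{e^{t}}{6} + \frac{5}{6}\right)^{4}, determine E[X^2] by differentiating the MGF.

To find E[X^2], compute M^(2)(0):
M^(1)(t) = \frac{2 \left(\frac{e^{t}}{6} + \frac{5}{6}\right)^{3} e^{t}}{3}
M^(2)(t) = \frac{2 \left(\frac{e^{t}}{6} + \frac{5}{6}\right)^{3} e^{t}}{3} + \frac{\left(\frac{e^{t}}{6} + \frac{5}{6}\right)^{2} e^{2 t}}{3}
M^(2)(0) = 1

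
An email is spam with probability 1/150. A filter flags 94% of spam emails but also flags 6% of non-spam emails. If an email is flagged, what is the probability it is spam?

Let D = the rare event, + = positive/flagged.
P(D) = 1/150
P(+|D) = 94/100 = 47/50
P(+|D') = 6/100 = 3/50
P(+) = P(+|D)P(D) + P(+|D')P(D')
     = \frac{47}{50} × \frac{1}{150} + \frac{3}{50} × \frac{149}{150}
     = \frac{247}{3750}
P(D|+) = P(+|D)P(D)/P(+) = \frac{47}{494}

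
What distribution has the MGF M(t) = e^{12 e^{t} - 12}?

The MGF M(t) = e^{12 e^{t} - 12} is the standard form for the Poisson distribution.
Comparing with the known MGF formula identifies: Poisson(λ=12)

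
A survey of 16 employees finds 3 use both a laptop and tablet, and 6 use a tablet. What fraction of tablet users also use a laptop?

P(A ∩ B) = 3/16
P(B) = 6/16 = 3/8
P(A|B) = P(A ∩ B) / P(B) = (3/16) / (3/8) = 1/2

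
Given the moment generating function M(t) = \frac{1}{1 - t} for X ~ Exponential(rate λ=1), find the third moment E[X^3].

To find E[X^3], compute M^(3)(0):
M^(1)(t) = \frac{1}{\left(1 - t\right)^{2}}
M^(2)(t) = \frac{2}{\left(1 - t\right)^{3}}
M^(3)(t) = \frac{6}{\left(1 - t\right)^{4}}
M^(3)(0) = 6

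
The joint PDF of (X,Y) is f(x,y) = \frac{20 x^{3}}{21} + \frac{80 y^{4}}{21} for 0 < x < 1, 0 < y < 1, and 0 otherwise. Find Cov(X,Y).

E[XY] = ∫∫ xy × f(x,y) dx dy = \frac{26}{63}
E[X] = \frac{4}{7}
E[Y] = \frac{95}{126}
Cov(X,Y) = E[XY] - E[X]E[Y] = - \frac{8}{441}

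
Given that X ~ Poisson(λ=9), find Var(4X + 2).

For X ~ Poisson(λ=9):
Var(X) = 9
Var(4X + 2) = (4)² × Var(X) = 16 × 9 = 144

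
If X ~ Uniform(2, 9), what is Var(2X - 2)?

For X ~ Uniform(2, 9):
Var(X) = \frac{49}{12}
Var(2X - 2) = (2)² × Var(X) = 4 × \frac{49}{12} = \frac{49}{3}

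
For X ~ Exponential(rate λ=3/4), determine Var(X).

For X ~ Exponential(rate λ=3/4):
Var(X) = \frac{16}{9}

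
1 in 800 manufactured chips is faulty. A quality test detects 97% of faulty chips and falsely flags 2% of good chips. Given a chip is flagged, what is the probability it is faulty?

Let D = the rare event, + = positive/flagged.
P(D) = 1/800
P(+|D) = 97/100
P(+|D') = 2/100 = 1/50
P(+) = P(+|D)P(D) + P(+|D')P(D')
     = \frac{97}{100} × \frac{1}{800} + \frac{1}{50} × \frac{799}{800}
     = \frac{339}{16000}
P(D|+) = P(+|D)P(D)/P(+) = \frac{97}{1695}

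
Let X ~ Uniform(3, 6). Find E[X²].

Using the identity E[X²] = Var(X) + (E[X])²:
E[X] = \frac{9}{2}
Var(X) = \frac{3}{4}
E[X²] = \frac{3}{4} + (\frac{9}{2})²
= 21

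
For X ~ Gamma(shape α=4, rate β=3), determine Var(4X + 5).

For X ~ Gamma(shape α=4, rate β=3):
Var(X) = \frac{4}{9}
Var(4X + 5) = (4)² × Var(X) = 16 × \frac{4}{9} = \frac{64}{9}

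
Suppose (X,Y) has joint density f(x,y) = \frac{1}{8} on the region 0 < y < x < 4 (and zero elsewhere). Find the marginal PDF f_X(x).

f_X(x) = ∫_0^x \frac{1}{8} dy = \frac{x}{8}
for 0 < x < 4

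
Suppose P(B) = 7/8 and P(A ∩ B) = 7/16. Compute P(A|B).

P(A|B) = P(A ∩ B) / P(B)
= (7/16) / (7/8)
= 1/2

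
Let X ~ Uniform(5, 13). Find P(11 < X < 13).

P(11 < X < 13) = ∫_{11}^{13} f(x) dx
where f(x) = \frac{1}{8}
= \frac{1}{4}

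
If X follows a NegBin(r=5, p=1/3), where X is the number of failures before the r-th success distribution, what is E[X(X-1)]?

E[X(X-1)] = E[X² - X] = E[X²] - E[X]
E[X] = 10
E[X²] = Var(X) + (E[X])² = 30 + (10)² = 130
E[X(X-1)] = 130 - 10 = 120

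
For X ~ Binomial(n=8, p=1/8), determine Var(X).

For X ~ Binomial(n=8, p=1/8):
Var(X) = \frac{7}{8}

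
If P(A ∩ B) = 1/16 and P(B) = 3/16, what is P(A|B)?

P(A|B) = P(A ∩ B) / P(B)
= (1/16) / (3/16)
= 1/3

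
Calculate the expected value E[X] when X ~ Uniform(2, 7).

For X ~ Uniform(2, 7), the expected value is:
E[X] = \frac{9}{2}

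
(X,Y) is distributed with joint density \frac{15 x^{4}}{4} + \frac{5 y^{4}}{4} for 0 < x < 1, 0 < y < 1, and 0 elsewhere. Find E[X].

E[X] = ∫_0^1 ∫_0^1 x × f(x,y) dy dx
= ∫_0^1 ∫_0^1 x × (\frac{15 x^{4}}{4} + \frac{5 y^{4}}{4}) dy dx
= \frac{3}{4}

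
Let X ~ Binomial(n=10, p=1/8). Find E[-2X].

For X ~ Binomial(n=10, p=1/8):
E[X] = \frac{5}{4}
E[-2X] = -2 × E[X] + 0 = - \frac{5}{2}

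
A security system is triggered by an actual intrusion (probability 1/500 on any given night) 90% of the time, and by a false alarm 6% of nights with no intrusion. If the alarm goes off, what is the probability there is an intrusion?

Let D = the rare event, + = positive/flagged.
P(D) = 1/500
P(+|D) = 90/100 = 9/10
P(+|D') = 6/100 = 3/50
P(+) = P(+|D)P(D) + P(+|D')P(D')
     = \frac{9}{10} × \frac{1}{500} + \frac{3}{50} × \frac{499}{500}
     = \frac{771}{12500}
P(D|+) = P(+|D)P(D)/P(+) = \frac{15}{514}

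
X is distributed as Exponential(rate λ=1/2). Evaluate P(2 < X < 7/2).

P(2 < X < 7/2) = ∫_{2}^{7/2} f(x) dx
where f(x) = \frac{e^{- \frac{x}{2}}}{2}
= - \frac{1}{e^{\frac{7}{4}}} + e^{-1}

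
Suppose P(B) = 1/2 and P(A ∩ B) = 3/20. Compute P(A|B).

P(A|B) = P(A ∩ B) / P(B)
= (3/20) / (1/2)
= 3/10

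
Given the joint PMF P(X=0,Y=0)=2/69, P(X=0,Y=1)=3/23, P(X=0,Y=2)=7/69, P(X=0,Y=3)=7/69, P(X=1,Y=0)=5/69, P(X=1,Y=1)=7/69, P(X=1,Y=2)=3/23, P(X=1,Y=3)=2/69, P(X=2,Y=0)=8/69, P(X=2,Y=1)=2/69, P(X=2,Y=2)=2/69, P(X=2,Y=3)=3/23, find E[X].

First find marginal of X:
P(X=0) = 25/69
P(X=1) = 1/3
P(X=2) = 7/23
E[X] = 0 × 25/69 + 1 × 1/3 + 2 × 7/23 = 65/69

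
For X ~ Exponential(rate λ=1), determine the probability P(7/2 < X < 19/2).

P(7/2 < X < 19/2) = ∫_{7/2}^{19/2} f(x) dx
where f(x) = e^{- x}
= - \frac{1 - e^{6}}{e^{\frac{19}{2}}}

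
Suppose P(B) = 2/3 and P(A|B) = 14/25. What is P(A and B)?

By definition, P(A|B) = P(A ∩ B) / P(B)
So P(A ∩ B) = P(A|B) × P(B)
= 14/25 × 2/3
= 28/75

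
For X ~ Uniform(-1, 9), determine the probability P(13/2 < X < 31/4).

P(13/2 < X < 31/4) = ∫_{13/2}^{31/4} f(x) dx
where f(x) = \frac{1}{10}
= \frac{1}{8}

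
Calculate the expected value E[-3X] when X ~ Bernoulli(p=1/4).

For X ~ Bernoulli(p=1/4):
E[X] = \frac{1}{4}
E[-3X] = -3 × E[X] + 0 = - \frac{3}{4}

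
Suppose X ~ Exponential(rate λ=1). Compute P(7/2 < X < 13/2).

P(7/2 < X < 13/2) = ∫_{7/2}^{13/2} f(x) dx
where f(x) = e^{- x}
= - \frac{1 - e^{3}}{e^{\frac{13}{2}}}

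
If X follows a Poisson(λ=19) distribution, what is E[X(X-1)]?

E[X(X-1)] = E[X² - X] = E[X²] - E[X]
E[X] = 19
E[X²] = Var(X) + (E[X])² = 19 + (19)² = 380
E[X(X-1)] = 380 - 19 = 361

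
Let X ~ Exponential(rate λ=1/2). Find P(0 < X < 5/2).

P(0 < X < 5/2) = ∫_{0}^{5/2} f(x) dx
where f(x) = \frac{e^{- \frac{x}{2}}}{2}
= 1 - e^{- \frac{5}{4}}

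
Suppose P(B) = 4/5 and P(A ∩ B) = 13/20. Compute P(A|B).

P(A|B) = P(A ∩ B) / P(B)
= (13/20) / (4/5)
= 13/16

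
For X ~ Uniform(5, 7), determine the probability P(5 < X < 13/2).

P(5 < X < 13/2) = ∫_{5}^{13/2} f(x) dx
where f(x) = \frac{1}{2}
= \frac{3}{4}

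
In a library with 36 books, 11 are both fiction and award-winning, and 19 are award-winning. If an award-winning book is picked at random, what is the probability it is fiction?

P(A ∩ B) = 11/36
P(B) = 19/36
P(A|B) = P(A ∩ B) / P(B) = (11/36) / (19/36) = 11/19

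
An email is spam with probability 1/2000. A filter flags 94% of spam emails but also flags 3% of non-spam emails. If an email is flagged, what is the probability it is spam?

Let D = the rare event, + = positive/flagged.
P(D) = 1/2000
P(+|D) = 94/100 = 47/50
P(+|D') = 3/100
P(+) = P(+|D)P(D) + P(+|D')P(D')
     = \frac{47}{50} × \frac{1}{2000} + \frac{3}{100} × \frac{1999}{2000}
     = \frac{6091}{200000}
P(D|+) = P(+|D)P(D)/P(+) = \frac{94}{6091}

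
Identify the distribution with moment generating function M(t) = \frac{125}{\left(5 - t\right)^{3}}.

The MGF M(t) = \frac{125}{\left(5 - t\right)^{3}} is the standard form for the Gamma distribution.
Comparing with the known MGF formula identifies: Gamma(shape α=3, rate β=5)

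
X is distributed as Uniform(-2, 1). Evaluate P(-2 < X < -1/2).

P(-2 < X < -1/2) = ∫_{-2}^{-1/2} f(x) dx
where f(x) = \frac{1}{3}
= \frac{1}{2}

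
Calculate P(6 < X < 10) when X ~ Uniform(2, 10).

P(6 < X < 10) = ∫_{6}^{10} f(x) dx
where f(x) = \frac{1}{8}
= \frac{1}{2}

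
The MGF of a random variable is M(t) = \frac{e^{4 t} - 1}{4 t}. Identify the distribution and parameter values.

The MGF M(t) = \frac{e^{4 t} - 1}{4 t} is the standard form for the Uniform distribution.
Comparing with the known MGF formula identifies: Uniform(0, 4)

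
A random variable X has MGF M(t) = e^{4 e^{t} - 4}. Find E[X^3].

To find E[X^3], compute M^(3)(0):
M^(1)(t) = 4 e^{t} e^{4 e^{t} - 4}
M^(2)(t) = 16 e^{2 t} e^{4 e^{t} - 4} + 4 e^{t} e^{4 e^{t} - 4}
M^(3)(t) = 64 e^{3 t} e^{4 e^{t} - 4} + 48 e^{2 t} e^{4 e^{t} - 4} + 4 e^{t} e^{4 e^{t} - 4}
M^(3)(0) = 116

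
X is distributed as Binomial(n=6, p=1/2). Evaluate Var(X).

For X ~ Binomial(n=6, p=1/2):
Var(X) = \frac{3}{2}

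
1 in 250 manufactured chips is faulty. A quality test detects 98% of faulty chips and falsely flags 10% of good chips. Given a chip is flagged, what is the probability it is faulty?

Let D = the rare event, + = positive/flagged.
P(D) = 1/250
P(+|D) = 98/100 = 49/50
P(+|D') = 10/100 = 1/10
P(+) = P(+|D)P(D) + P(+|D')P(D')
     = \frac{49}{50} × \frac{1}{250} + \frac{1}{10} × \frac{249}{250}
     = \frac{647}{6250}
P(D|+) = P(+|D)P(D)/P(+) = \frac{49}{1294}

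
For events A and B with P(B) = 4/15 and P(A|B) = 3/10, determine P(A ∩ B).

By definition, P(A|B) = P(A ∩ B) / P(B)
So P(A ∩ B) = P(A|B) × P(B)
= 3/10 × 4/15
= 2/25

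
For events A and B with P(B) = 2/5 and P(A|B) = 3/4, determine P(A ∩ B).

By definition, P(A|B) = P(A ∩ B) / P(B)
So P(A ∩ B) = P(A|B) × P(B)
= 3/4 × 2/5
= 3/10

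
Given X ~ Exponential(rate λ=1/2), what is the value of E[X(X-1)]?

E[X(X-1)] = E[X² - X] = E[X²] - E[X]
E[X] = 2
E[X²] = Var(X) + (E[X])² = 4 + (2)² = 8
E[X(X-1)] = 8 - 2 = 6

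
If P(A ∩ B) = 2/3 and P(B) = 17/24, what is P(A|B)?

P(A|B) = P(A ∩ B) / P(B)
= (2/3) / (17/24)
= 16/17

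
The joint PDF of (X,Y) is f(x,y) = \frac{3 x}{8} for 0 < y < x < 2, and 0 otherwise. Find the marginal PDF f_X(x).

f_X(x) = ∫_0^x \frac{3 x}{8} dy = \frac{3 x^{2}}{8}
for 0 < x < 2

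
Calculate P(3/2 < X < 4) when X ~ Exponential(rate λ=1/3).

P(3/2 < X < 4) = ∫_{3/2}^{4} f(x) dx
where f(x) = \frac{e^{- \frac{x}{3}}}{3}
= - \frac{1}{e^{\frac{4}{3}}} + e^{- \frac{1}{2}}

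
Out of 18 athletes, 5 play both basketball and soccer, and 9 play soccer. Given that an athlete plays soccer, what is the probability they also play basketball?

P(A ∩ B) = 5/18
P(B) = 9/18 = 1/2
P(A|B) = P(A ∩ B) / P(B) = (5/18) / (1/2) = 5/9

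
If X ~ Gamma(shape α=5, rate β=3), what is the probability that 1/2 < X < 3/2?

P(1/2 < X < 3/2) = ∫_{1/2}^{3/2} f(x) dx
where f(x) = \frac{81 x^{4} e^{- 3 x}}{8}
= \frac{-6131 + 563 e^{3}}{128 e^{\frac{9}{2}}}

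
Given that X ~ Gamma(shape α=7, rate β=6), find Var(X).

For X ~ Gamma(shape α=7, rate β=6):
Var(X) = \frac{7}{36}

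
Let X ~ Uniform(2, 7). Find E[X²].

Using the identity E[X²] = Var(X) + (E[X])²:
E[X] = \frac{9}{2}
Var(X) = \frac{25}{12}
E[X²] = \frac{25}{12} + (\frac{9}{2})²
= \frac{67}{3}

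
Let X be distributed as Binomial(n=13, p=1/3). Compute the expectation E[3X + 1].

For X ~ Binomial(n=13, p=1/3):
E[X] = \frac{13}{3}
E[3X + 1] = 3 × E[X] + 1 = 14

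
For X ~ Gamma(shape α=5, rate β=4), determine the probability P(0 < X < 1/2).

P(0 < X < 1/2) = ∫_{0}^{1/2} f(x) dx
where f(x) = \frac{128 x^{4} e^{- 4 x}}{3}
= 1 - \frac{7}{e^{2}}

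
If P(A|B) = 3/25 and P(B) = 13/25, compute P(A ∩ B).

By definition, P(A|B) = P(A ∩ B) / P(B)
So P(A ∩ B) = P(A|B) × P(B)
= 3/25 × 13/25
= 39/625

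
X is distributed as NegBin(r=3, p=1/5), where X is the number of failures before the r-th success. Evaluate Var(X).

For X ~ NegBin(r=3, p=1/5), where X is the number of failures before the r-th success:
Var(X) = 60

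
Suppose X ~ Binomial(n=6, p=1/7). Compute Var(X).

For X ~ Binomial(n=6, p=1/7):
Var(X) = \frac{36}{49}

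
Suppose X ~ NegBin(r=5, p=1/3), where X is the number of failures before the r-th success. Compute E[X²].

Using the identity E[X²] = Var(X) + (E[X])²:
E[X] = 10
Var(X) = 30
E[X²] = 30 + (10)²
= 130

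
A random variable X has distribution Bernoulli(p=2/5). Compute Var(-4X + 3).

For X ~ Bernoulli(p=2/5):
Var(X) = \frac{6}{25}
Var(-4X + 3) = (-4)² × Var(X) = 16 × \frac{6}{25} = \frac{96}{25}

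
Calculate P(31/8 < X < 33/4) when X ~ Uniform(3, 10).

P(31/8 < X < 33/4) = ∫_{31/8}^{33/4} f(x) dx
where f(x) = \frac{1}{7}
= \frac{5}{8}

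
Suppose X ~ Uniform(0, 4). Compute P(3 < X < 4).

P(3 < X < 4) = ∫_{3}^{4} f(x) dx
where f(x) = \frac{1}{4}
= \frac{1}{4}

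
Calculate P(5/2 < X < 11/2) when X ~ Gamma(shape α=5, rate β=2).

P(5/2 < X < 11/2) = ∫_{5/2}^{11/2} f(x) dx
where f(x) = \frac{4 x^{4} e^{- 2 x}}{3}
= \frac{-7235 + 523 e^{6}}{8 e^{11}}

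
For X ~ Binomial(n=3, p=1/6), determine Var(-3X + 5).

For X ~ Binomial(n=3, p=1/6):
Var(X) = \frac{5}{12}
Var(-3X + 5) = (-3)² × Var(X) = 9 × \frac{5}{12} = \frac{15}{4}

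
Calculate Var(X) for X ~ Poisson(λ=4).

For X ~ Poisson(λ=4):
Var(X) = 4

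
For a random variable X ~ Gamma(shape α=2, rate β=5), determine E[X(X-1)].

E[X(X-1)] = E[X² - X] = E[X²] - E[X]
E[X] = \frac{2}{5}
E[X²] = Var(X) + (E[X])² = \frac{2}{25} + (\frac{2}{5})² = \frac{6}{25}
E[X(X-1)] = \frac{6}{25} - \frac{2}{5} = - \frac{4}{25}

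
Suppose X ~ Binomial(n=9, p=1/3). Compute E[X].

For X ~ Binomial(n=9, p=1/3), the expected value is:
E[X] = 3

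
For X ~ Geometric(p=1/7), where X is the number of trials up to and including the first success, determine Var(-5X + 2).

For X ~ Geometric(p=1/7), where X is the number of trials up to and including the first success:
Var(X) = 42
Var(-5X + 2) = (-5)² × Var(X) = 25 × 42 = 1050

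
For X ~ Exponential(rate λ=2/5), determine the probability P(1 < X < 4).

P(1 < X < 4) = ∫_{1}^{4} f(x) dx
where f(x) = \frac{2 e^{- \frac{2 x}{5}}}{5}
= - \frac{1 - e^{\frac{6}{5}}}{e^{\frac{8}{5}}}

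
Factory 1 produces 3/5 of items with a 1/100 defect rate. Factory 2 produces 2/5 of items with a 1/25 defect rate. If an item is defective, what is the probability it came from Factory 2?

Using Bayes' theorem:
P(F1) = 3/5, P(D|F1) = 1/100
P(F2) = 2/5, P(D|F2) = 1/25
P(D) = P(D|F1)P(F1) + P(D|F2)P(F2)
     = \frac{11}{500}
P(F2|D) = P(D|F2)P(F2) / P(D)
= \frac{8}{11}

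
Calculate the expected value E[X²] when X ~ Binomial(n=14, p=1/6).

Using the identity E[X²] = Var(X) + (E[X])²:
E[X] = \frac{7}{3}
Var(X) = \frac{35}{18}
E[X²] = \frac{35}{18} + (\frac{7}{3})²
= \frac{133}{18}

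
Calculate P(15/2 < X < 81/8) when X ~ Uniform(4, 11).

P(15/2 < X < 81/8) = ∫_{15/2}^{81/8} f(x) dx
where f(x) = \frac{1}{7}
= \frac{3}{8}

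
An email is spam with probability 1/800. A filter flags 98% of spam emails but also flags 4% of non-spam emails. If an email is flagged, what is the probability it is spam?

Let D = the rare event, + = positive/flagged.
P(D) = 1/800
P(+|D) = 98/100 = 49/50
P(+|D') = 4/100 = 1/25
P(+) = P(+|D)P(D) + P(+|D')P(D')
     = \frac{49}{50} × \frac{1}{800} + \frac{1}{25} × \frac{799}{800}
     = \frac{1647}{40000}
P(D|+) = P(+|D)P(D)/P(+) = \frac{49}{1647}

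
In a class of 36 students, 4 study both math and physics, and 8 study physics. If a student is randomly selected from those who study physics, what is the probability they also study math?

P(A ∩ B) = 4/36 = 1/9
P(B) = 8/36 = 2/9
P(A|B) = P(A ∩ B) / P(B) = (1/9) / (2/9) = 1/2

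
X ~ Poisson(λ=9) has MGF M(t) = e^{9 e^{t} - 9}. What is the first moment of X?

To find E[X], compute M^(1)(0):
M^(1)(t) = 9 e^{t} e^{9 e^{t} - 9}
M^(1)(0) = 9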